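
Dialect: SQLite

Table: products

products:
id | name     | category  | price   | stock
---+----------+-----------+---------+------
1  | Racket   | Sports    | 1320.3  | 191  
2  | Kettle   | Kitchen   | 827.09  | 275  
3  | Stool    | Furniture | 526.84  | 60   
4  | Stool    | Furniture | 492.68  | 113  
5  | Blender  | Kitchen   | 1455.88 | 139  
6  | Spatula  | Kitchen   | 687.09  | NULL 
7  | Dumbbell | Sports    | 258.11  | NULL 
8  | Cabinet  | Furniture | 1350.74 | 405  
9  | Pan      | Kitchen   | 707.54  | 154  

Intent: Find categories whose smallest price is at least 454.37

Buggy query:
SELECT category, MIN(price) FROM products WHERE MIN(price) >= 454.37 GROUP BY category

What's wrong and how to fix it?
Bug: MIN() in WHERE is a misuse of aggregate

Fix: Use HAVING for the per-group MIN condition

Corrected query:
SELECT category, MIN(price) FROM products GROUP BY category HAVING MIN(price) >= 454.37

Result:
category  | MIN(price)
----------+-----------
Furniture | 492.68    
Kitchen   | 687.09    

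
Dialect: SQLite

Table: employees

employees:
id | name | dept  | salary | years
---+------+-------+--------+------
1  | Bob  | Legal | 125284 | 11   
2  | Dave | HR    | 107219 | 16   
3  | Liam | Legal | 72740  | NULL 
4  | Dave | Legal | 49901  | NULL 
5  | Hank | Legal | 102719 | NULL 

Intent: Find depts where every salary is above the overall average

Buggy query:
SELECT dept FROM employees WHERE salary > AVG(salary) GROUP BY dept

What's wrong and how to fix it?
Bug: AVG() is an aggregate; it can't sit directly in WHERE

Fix: Compute the overall average in a scalar subquery and compare each group's MIN against it in HAVING

Corrected query:
SELECT dept FROM employees GROUP BY dept HAVING MIN(salary) > (SELECT AVG(salary) FROM employees)

Result:
dept
----
HR  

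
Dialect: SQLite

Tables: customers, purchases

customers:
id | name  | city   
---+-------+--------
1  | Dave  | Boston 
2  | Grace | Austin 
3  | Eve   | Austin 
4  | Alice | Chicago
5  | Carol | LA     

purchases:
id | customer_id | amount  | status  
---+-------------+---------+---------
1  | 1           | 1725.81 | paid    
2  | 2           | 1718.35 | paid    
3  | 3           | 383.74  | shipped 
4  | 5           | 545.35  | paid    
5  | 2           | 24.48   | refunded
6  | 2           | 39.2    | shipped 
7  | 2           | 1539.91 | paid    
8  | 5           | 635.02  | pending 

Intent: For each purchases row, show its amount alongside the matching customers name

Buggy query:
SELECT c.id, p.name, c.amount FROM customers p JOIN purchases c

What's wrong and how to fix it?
Bug: Missing join condition: each purchases row is matched to all customers rows instead of just its own

Fix: Add ON c.customer_id = p.id to the JOIN

Corrected query:
SELECT c.id, p.name, c.amount FROM customers p JOIN purchases c ON c.customer_id = p.id

Result:
id | name  | amount 
---+-------+--------
1  | Dave  | 1725.81
2  | Grace | 1718.35
3  | Eve   | 383.74 
4  | Carol | 545.35 
5  | Grace | 24.48  
6  | Grace | 39.2   
7  | Grace | 1539.91
8  | Carol | 635.02 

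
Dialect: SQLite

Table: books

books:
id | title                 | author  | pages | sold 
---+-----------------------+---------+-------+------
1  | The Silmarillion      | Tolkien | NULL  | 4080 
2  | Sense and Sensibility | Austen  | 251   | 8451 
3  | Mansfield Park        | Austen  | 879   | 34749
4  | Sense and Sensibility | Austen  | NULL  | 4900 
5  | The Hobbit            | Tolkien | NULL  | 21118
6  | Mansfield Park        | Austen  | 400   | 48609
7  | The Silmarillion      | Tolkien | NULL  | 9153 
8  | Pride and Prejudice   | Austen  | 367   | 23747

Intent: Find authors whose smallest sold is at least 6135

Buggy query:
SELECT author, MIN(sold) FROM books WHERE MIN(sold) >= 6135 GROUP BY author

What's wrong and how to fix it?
Bug: MIN() in WHERE is a misuse of aggregate

Fix: Replace WHERE with HAVING after the GROUP BY

Corrected query:
SELECT author, MIN(sold) FROM books GROUP BY author HAVING MIN(sold) >= 6135

Result:
(no rows)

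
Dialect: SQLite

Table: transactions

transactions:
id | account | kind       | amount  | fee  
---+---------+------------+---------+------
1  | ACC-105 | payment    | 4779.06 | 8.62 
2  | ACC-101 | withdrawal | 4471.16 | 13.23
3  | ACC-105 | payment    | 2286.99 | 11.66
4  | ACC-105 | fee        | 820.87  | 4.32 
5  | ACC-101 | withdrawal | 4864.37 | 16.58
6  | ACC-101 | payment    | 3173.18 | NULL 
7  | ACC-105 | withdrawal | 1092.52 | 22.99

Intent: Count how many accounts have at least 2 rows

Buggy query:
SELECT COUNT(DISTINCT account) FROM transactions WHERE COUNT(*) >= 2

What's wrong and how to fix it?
Bug: WHERE filters individual rows, not groups, so a group-level COUNT is invalid there

Fix: Use a subquery that GROUPs and filters with HAVING, then count its rows

Corrected query:
SELECT COUNT(*) FROM (SELECT account FROM transactions GROUP BY account HAVING COUNT(*) >= 2)

Result:
COUNT(*)
--------
2       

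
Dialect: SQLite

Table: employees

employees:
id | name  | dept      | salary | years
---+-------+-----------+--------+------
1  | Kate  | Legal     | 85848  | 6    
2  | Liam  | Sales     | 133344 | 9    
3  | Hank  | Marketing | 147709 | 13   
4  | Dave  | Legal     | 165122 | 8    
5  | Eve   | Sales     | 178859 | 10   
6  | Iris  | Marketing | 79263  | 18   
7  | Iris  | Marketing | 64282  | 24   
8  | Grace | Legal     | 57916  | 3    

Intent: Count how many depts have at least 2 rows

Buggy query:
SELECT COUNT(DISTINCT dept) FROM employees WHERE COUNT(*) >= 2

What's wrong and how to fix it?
Bug: COUNT(*) cannot appear in WHERE; the per-group count doesn't exist yet

Fix: Group first with HAVING COUNT(*) >= 2, then COUNT the resulting groups

Corrected query:
SELECT COUNT(*) FROM (SELECT dept FROM employees GROUP BY dept HAVING COUNT(*) >= 2)

Result:
COUNT(*)
--------
3       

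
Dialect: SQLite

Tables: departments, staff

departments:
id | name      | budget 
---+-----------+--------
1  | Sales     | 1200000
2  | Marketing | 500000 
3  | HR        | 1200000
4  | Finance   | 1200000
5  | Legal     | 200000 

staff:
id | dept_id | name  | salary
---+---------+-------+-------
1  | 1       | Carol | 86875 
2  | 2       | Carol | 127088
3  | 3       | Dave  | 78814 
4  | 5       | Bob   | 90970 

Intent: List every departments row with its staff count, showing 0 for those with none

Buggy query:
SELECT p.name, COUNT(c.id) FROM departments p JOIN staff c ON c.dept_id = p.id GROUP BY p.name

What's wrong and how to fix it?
Bug: An inner join excludes parents with zero children

Fix: Use LEFT JOIN so parents without children still appear (COUNT(c.id) gives 0)

Corrected query:
SELECT p.name, COUNT(c.id) FROM departments p LEFT JOIN staff c ON c.dept_id = p.id GROUP BY p.name

Result:
name      | COUNT(c.id)
----------+------------
Finance   | 0          
HR        | 1          
Legal     | 1          
Marketing | 1          
Sales     | 1          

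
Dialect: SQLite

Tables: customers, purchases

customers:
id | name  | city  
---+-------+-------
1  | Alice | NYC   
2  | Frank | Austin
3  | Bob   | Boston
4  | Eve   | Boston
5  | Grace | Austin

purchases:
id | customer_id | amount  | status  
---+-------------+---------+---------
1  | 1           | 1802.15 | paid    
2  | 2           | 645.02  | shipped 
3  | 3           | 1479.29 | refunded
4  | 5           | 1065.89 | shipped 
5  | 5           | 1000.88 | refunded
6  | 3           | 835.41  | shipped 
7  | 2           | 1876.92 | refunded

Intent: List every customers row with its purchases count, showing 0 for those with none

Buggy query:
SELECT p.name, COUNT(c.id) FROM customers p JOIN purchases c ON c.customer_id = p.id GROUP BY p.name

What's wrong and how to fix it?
Bug: INNER JOIN drops customers rows that have no matching purchases rows

Fix: Use LEFT JOIN so parents without children still appear (COUNT(c.id) gives 0)

Corrected query:
SELECT p.name, COUNT(c.id) FROM customers p LEFT JOIN purchases c ON c.customer_id = p.id GROUP BY p.name

Result:
name  | COUNT(c.id)
------+------------
Alice | 1          
Bob   | 2          
Eve   | 0          
Frank | 2          
Grace | 2          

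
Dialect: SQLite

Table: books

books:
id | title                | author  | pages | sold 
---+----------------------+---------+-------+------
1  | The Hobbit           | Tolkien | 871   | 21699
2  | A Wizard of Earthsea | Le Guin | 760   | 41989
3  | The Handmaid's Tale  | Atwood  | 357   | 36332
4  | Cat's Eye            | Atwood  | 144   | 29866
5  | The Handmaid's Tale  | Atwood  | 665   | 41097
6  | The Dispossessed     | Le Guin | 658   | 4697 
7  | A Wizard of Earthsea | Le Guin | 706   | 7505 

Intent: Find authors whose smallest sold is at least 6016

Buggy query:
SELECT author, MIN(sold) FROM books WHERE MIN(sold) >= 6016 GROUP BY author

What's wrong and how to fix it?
Bug: MIN() in WHERE is a misuse of aggregate

Fix: Use HAVING for the per-group MIN condition

Corrected query:
SELECT author, MIN(sold) FROM books GROUP BY author HAVING MIN(sold) >= 6016

Result:
author  | MIN(sold)
--------+----------
Atwood  | 29866    
Tolkien | 21699    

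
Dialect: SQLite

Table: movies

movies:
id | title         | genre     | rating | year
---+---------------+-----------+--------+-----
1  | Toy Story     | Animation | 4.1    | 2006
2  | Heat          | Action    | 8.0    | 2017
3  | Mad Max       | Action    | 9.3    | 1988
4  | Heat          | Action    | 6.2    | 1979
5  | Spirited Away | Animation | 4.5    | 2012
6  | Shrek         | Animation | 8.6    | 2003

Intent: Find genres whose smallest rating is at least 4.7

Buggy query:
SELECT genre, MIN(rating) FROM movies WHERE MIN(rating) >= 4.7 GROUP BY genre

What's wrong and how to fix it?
Bug: Aggregates like MIN are computed per group after WHERE runs

Fix: Replace WHERE with HAVING after the GROUP BY

Corrected query:
SELECT genre, MIN(rating) FROM movies GROUP BY genre HAVING MIN(rating) >= 4.7

Result:
genre  | MIN(rating)
-------+------------
Action | 6.2        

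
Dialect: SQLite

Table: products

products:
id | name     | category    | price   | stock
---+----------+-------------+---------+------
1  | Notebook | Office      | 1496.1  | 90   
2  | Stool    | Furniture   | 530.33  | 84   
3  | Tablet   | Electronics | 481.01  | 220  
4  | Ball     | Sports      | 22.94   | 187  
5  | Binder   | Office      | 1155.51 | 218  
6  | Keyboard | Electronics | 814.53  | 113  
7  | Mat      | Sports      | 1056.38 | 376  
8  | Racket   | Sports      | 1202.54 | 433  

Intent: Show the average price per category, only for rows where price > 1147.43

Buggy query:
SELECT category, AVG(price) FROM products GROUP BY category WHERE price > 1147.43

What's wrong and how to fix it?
Bug: Row-level WHERE must come before GROUP BY in the clause order

Fix: Move the WHERE clause before GROUP BY

Corrected query:
SELECT category, AVG(price) FROM products WHERE price > 1147.43 GROUP BY category

Result:
category | AVG(price)
---------+-----------
Office   | 1325.805  
Sports   | 1202.54   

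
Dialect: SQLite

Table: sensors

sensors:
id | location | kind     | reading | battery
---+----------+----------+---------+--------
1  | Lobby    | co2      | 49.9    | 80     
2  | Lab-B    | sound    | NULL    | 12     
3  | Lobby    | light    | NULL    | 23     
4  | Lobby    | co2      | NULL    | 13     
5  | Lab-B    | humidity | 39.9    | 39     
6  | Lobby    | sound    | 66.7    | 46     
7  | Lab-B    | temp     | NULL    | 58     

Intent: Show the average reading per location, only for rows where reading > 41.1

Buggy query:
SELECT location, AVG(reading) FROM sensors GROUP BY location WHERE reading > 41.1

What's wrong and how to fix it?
Bug: WHERE cannot follow GROUP BY

Fix: Place WHERE between FROM and GROUP BY

Corrected query:
SELECT location, AVG(reading) FROM sensors WHERE reading > 41.1 GROUP BY location

Result:
location | AVG(reading)
---------+-------------
Lobby    | 58.3        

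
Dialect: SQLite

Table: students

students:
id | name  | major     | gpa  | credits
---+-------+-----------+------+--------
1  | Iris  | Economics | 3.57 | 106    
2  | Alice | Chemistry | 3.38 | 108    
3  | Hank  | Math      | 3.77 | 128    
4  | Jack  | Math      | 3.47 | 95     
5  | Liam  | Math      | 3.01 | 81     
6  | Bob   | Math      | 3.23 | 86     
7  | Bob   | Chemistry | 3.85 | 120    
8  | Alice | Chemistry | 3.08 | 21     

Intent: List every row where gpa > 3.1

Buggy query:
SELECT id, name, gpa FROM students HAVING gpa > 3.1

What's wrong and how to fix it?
Bug: HAVING filters the output of aggregation, but this query has no GROUP BY and no aggregate functions, so SQLite rejects it (HAVING clause on a non-aggregate query); the condition here is per row

Fix: Replace HAVING with WHERE since the condition applies to individual rows

Corrected query:
SELECT id, name, gpa FROM students WHERE gpa > 3.1

Result:
id | name  | gpa 
---+-------+-----
1  | Iris  | 3.57
2  | Alice | 3.38
3  | Hank  | 3.77
4  | Jack  | 3.47
6  | Bob   | 3.23
7  | Bob   | 3.85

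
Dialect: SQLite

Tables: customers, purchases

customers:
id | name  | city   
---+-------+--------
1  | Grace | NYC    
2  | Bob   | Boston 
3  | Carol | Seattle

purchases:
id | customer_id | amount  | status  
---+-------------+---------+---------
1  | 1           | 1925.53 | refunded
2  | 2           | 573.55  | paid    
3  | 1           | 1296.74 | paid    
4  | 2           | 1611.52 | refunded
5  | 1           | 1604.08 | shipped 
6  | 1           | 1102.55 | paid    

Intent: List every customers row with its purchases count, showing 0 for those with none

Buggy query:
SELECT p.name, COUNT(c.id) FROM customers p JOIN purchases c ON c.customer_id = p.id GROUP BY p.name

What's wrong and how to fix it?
Bug: An inner join excludes parents with zero children

Fix: Use LEFT JOIN so parents without children still appear (COUNT(c.id) gives 0)

Corrected query:
SELECT p.name, COUNT(c.id) FROM customers p LEFT JOIN purchases c ON c.customer_id = p.id GROUP BY p.name

Result:
name  | COUNT(c.id)
------+------------
Bob   | 2          
Carol | 0          
Grace | 4          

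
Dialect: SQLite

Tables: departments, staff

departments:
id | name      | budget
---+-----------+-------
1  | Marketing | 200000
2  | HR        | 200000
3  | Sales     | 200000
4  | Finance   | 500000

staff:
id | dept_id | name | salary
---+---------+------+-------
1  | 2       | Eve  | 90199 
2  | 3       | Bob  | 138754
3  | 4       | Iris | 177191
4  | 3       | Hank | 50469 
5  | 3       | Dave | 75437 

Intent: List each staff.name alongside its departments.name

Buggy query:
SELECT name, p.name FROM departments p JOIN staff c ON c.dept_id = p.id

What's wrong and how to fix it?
Bug: Both tables have a 'name' column; the unqualified reference is ambiguous

Fix: Prefix ambiguous columns with the table alias

Corrected query:
SELECT c.name, p.name FROM departments p JOIN staff c ON c.dept_id = p.id

Result:
name | name   
-----+--------
Eve  | HR     
Bob  | Sales  
Iris | Finance
Hank | Sales  
Dave | Sales  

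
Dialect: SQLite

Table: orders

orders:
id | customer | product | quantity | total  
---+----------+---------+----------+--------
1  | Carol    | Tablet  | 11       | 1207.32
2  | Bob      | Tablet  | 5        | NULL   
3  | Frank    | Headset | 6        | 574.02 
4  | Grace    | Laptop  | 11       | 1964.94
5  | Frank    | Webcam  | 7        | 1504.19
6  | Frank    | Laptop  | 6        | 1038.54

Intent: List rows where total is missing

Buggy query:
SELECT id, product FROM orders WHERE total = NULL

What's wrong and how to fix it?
Bug: '= NULL' is always unknown in SQL three-valued logic, so no rows match

Fix: Use IS NULL to test for NULL

Corrected query:
SELECT id, product FROM orders WHERE total IS NULL

Result:
id | product
---+--------
2  | Tablet 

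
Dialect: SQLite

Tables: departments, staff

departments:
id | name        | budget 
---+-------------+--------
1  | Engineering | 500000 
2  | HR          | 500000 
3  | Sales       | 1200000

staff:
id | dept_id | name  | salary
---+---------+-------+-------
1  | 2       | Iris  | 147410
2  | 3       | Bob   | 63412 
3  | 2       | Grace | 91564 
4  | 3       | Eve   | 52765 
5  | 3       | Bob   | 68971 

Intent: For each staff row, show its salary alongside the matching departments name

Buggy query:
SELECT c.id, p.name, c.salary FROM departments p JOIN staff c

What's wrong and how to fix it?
Bug: JOIN with no ON clause produces a cartesian product; every staff row pairs with every departments row

Fix: Specify the join condition linking the foreign key to the parent id

Corrected query:
SELECT c.id, p.name, c.salary FROM departments p JOIN staff c ON c.dept_id = p.id

Result:
id | name  | salary
---+-------+-------
1  | HR    | 147410
2  | Sales | 63412 
3  | HR    | 91564 
4  | Sales | 52765 
5  | Sales | 68971 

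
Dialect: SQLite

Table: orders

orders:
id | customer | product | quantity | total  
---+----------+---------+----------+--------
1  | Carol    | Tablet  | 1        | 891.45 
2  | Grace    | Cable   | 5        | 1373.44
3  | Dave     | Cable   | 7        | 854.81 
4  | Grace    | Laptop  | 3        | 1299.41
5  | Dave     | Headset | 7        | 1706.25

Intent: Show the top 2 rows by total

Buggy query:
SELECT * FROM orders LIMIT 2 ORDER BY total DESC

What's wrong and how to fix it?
Bug: ORDER BY cannot follow LIMIT; LIMIT is the final clause

Fix: Sort with ORDER BY, then apply LIMIT

Corrected query:
SELECT * FROM orders ORDER BY total DESC LIMIT 2

Result:
id | customer | product | quantity | total  
---+----------+---------+----------+--------
5  | Dave     | Headset | 7        | 1706.25
2  | Grace    | Cable   | 5        | 1373.44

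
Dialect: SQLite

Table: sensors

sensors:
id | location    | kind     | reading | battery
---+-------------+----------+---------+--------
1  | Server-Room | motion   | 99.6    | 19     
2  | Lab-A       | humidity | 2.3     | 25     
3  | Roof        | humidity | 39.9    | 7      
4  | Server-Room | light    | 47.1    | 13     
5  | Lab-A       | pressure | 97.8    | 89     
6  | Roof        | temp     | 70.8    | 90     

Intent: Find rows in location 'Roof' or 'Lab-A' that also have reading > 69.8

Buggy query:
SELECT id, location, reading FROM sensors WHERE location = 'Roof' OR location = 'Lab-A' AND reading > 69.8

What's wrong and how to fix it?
Bug: Without parentheses, AND is evaluated before OR, so the reading filter only applies to the 'Lab-A' branch

Fix: Group the OR with parentheses (or use IN), then AND the threshold

Corrected query:
SELECT id, location, reading FROM sensors WHERE (location = 'Roof' OR location = 'Lab-A') AND reading > 69.8

Result:
id | location | reading
---+----------+--------
5  | Lab-A    | 97.8   
6  | Roof     | 70.8   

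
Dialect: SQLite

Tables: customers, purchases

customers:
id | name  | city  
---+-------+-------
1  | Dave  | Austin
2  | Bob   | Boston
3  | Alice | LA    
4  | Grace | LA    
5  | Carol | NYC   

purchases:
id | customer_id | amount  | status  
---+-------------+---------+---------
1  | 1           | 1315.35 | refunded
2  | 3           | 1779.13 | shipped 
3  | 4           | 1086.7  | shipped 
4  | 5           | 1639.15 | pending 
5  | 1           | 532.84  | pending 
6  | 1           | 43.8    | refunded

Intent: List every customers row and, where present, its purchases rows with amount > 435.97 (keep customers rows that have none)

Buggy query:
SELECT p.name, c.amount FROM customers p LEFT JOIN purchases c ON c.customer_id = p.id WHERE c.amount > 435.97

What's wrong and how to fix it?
Bug: Filtering c.amount in WHERE discards the NULL rows produced by LEFT JOIN, turning it into an inner join

Fix: Move the right-table condition into the ON clause so unmatched parents are kept

Corrected query:
SELECT p.name, c.amount FROM customers p LEFT JOIN purchases c ON c.customer_id = p.id AND c.amount > 435.97

Result:
name  | amount 
------+--------
Dave  | 532.84 
Dave  | 1315.35
Bob   | NULL   
Alice | 1779.13
Grace | 1086.7 
Carol | 1639.15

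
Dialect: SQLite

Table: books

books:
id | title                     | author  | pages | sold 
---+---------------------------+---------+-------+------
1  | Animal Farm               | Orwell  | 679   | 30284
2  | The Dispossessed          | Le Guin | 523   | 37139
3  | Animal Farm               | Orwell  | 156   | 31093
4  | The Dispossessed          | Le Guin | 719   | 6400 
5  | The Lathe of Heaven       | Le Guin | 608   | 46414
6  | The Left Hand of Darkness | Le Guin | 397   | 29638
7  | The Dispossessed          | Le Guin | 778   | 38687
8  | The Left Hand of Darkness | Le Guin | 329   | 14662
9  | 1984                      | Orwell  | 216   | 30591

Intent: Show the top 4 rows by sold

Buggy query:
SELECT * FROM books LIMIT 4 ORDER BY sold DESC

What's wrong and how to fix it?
Bug: ORDER BY cannot follow LIMIT; LIMIT is the final clause

Fix: Sort with ORDER BY, then apply LIMIT

Corrected query:
SELECT * FROM books ORDER BY sold DESC LIMIT 4

Result:
id | title               | author  | pages | sold 
---+---------------------+---------+-------+------
5  | The Lathe of Heaven | Le Guin | 608   | 46414
7  | The Dispossessed    | Le Guin | 778   | 38687
2  | The Dispossessed    | Le Guin | 523   | 37139
3  | Animal Farm         | Orwell  | 156   | 31093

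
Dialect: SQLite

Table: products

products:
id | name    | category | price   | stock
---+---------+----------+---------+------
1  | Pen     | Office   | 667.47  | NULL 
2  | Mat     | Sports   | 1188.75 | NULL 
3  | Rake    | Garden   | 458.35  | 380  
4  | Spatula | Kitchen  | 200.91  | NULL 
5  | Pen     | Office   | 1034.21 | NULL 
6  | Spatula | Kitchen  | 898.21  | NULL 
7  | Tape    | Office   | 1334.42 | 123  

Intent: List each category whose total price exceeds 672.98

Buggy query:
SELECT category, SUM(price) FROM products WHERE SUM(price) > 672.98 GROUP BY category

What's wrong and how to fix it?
Bug: Aggregate functions cannot appear in a WHERE clause

Fix: Move the aggregate condition to a HAVING clause

Corrected query:
SELECT category, SUM(price) FROM products GROUP BY category HAVING SUM(price) > 672.98

Result:
category | SUM(price)
---------+-----------
Kitchen  | 1099.12   
Office   | 3036.1    
Sports   | 1188.75   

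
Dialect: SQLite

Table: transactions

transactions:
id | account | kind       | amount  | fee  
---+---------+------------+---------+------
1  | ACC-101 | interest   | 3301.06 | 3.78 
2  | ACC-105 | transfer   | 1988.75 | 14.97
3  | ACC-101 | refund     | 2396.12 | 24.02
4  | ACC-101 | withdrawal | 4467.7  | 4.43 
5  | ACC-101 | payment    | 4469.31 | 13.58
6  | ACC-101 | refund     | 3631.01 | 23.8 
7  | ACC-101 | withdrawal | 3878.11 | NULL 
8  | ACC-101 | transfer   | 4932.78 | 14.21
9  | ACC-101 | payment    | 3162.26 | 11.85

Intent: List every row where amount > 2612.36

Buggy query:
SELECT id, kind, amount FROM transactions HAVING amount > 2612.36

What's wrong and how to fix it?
Bug: This is a non-aggregate query (no GROUP BY, no aggregates), so in SQLite the HAVING clause is invalid here; a row-level condition belongs in WHERE

Fix: Replace HAVING with WHERE since the condition applies to individual rows

Corrected query:
SELECT id, kind, amount FROM transactions WHERE amount > 2612.36

Result:
id | kind       | amount 
---+------------+--------
1  | interest   | 3301.06
4  | withdrawal | 4467.7 
5  | payment    | 4469.31
6  | refund     | 3631.01
7  | withdrawal | 3878.11
8  | transfer   | 4932.78
9  | payment    | 3162.26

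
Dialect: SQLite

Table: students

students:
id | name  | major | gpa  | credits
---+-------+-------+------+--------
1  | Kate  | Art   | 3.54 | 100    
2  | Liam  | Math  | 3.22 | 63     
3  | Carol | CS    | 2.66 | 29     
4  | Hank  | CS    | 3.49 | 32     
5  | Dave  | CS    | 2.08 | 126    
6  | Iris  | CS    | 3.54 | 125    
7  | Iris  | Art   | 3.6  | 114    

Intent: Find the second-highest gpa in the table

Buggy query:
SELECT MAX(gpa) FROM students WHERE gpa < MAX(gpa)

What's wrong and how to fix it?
Bug: The inner MAX is an aggregate inside WHERE, which is not allowed

Fix: Compute the overall MAX in a subquery, then take MAX of rows below it

Corrected query:
SELECT MAX(gpa) FROM students WHERE gpa < (SELECT MAX(gpa) FROM students)

Result:
MAX(gpa)
--------
3.54    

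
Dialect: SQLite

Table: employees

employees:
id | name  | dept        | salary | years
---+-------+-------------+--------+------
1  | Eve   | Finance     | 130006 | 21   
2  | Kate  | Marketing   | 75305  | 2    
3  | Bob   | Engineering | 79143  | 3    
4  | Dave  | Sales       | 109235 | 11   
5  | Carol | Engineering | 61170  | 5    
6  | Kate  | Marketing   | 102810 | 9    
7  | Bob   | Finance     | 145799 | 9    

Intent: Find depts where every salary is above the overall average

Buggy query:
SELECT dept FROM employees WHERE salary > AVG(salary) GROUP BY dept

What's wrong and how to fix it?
Bug: WHERE evaluates per row before aggregation, so AVG() is unavailable

Fix: Compute the overall average in a scalar subquery and compare each group's MIN against it in HAVING

Corrected query:
SELECT dept FROM employees GROUP BY dept HAVING MIN(salary) > (SELECT AVG(salary) FROM employees)

Result:
dept   
-------
Finance
Sales  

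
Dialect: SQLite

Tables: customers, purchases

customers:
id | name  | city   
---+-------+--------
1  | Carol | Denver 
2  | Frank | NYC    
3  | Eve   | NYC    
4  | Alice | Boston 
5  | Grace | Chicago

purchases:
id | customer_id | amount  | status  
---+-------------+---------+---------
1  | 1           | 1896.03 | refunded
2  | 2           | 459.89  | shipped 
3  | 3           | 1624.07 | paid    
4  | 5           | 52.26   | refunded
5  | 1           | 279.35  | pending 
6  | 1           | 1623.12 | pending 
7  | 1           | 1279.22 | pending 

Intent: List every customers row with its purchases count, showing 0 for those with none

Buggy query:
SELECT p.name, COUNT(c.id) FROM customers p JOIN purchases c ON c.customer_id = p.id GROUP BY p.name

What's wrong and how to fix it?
Bug: An inner join excludes parents with zero children

Fix: Use LEFT JOIN so parents without children still appear (COUNT(c.id) gives 0)

Corrected query:
SELECT p.name, COUNT(c.id) FROM customers p LEFT JOIN purchases c ON c.customer_id = p.id GROUP BY p.name

Result:
name  | COUNT(c.id)
------+------------
Alice | 0          
Carol | 4          
Eve   | 1          
Frank | 1          
Grace | 1          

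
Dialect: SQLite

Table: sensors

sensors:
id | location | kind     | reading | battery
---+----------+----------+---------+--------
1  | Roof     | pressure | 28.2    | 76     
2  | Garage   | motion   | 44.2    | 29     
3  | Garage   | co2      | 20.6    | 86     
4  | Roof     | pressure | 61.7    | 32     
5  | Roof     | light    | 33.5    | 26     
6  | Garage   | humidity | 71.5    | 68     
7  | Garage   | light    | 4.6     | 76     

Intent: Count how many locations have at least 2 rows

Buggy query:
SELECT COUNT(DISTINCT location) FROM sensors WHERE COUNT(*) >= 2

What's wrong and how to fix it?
Bug: COUNT(*) cannot appear in WHERE; the per-group count doesn't exist yet

Fix: Use a subquery that GROUPs and filters with HAVING, then count its rows

Corrected query:
SELECT COUNT(*) FROM (SELECT location FROM sensors GROUP BY location HAVING COUNT(*) >= 2)

Result:
COUNT(*)
--------
2       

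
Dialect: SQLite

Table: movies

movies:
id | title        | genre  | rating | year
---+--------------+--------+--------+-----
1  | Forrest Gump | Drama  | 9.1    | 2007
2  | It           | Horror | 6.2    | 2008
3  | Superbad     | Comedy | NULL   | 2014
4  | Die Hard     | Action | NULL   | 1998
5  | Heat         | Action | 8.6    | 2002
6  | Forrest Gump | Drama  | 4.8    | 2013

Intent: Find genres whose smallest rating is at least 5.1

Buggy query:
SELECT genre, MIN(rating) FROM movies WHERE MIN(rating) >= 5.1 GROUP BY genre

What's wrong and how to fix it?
Bug: Aggregates like MIN are computed per group after WHERE runs

Fix: Replace WHERE with HAVING after the GROUP BY

Corrected query:
SELECT genre, MIN(rating) FROM movies GROUP BY genre HAVING MIN(rating) >= 5.1

Result:
genre  | MIN(rating)
-------+------------
Action | 8.6        
Horror | 6.2        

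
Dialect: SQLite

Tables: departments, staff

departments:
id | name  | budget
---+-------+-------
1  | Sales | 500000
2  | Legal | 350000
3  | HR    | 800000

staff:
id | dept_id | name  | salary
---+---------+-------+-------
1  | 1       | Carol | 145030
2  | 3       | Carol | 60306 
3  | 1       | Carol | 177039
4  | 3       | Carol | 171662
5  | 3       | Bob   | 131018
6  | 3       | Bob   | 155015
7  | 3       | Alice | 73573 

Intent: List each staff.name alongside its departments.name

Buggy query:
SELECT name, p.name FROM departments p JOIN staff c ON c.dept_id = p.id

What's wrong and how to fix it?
Bug: 'name' exists in both joined tables, so the database can't tell which one is meant

Fix: Qualify the column with its table alias (c.name)

Corrected query:
SELECT c.name, p.name FROM departments p JOIN staff c ON c.dept_id = p.id

Result:
name  | name 
------+------
Carol | Sales
Carol | HR   
Carol | Sales
Carol | HR   
Bob   | HR   
Bob   | HR   
Alice | HR   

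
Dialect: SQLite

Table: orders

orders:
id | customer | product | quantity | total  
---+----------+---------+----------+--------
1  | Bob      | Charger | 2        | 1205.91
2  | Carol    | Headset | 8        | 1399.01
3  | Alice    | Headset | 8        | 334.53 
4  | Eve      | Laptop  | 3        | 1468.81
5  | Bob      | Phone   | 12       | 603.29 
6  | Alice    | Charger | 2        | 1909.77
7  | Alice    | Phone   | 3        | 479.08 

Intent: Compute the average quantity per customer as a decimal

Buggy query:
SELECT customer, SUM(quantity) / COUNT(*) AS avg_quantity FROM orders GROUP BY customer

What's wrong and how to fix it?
Bug: Both operands are integers, so '/' performs integer division and truncates

Fix: Multiply by 1.0 (or CAST to REAL) to force floating-point division

Corrected query:
SELECT customer, SUM(quantity) * 1.0 / COUNT(*) AS avg_quantity FROM orders GROUP BY customer

Result:
customer | avg_quantity
---------+-------------
Alice    | 4.333333    
Bob      | 7           
Carol    | 8           
Eve      | 3           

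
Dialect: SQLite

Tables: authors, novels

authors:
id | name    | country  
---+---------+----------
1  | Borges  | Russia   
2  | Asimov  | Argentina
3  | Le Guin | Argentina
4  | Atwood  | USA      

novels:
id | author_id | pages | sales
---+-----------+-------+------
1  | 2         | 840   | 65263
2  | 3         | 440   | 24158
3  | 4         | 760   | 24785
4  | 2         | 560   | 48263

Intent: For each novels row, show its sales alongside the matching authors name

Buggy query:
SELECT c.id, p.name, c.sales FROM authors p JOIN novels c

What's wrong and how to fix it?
Bug: Missing join condition: each novels row is matched to all authors rows instead of just its own

Fix: Add ON c.author_id = p.id to the JOIN

Corrected query:
SELECT c.id, p.name, c.sales FROM authors p JOIN novels c ON c.author_id = p.id

Result:
id | name    | sales
---+---------+------
1  | Asimov  | 65263
2  | Le Guin | 24158
3  | Atwood  | 24785
4  | Asimov  | 48263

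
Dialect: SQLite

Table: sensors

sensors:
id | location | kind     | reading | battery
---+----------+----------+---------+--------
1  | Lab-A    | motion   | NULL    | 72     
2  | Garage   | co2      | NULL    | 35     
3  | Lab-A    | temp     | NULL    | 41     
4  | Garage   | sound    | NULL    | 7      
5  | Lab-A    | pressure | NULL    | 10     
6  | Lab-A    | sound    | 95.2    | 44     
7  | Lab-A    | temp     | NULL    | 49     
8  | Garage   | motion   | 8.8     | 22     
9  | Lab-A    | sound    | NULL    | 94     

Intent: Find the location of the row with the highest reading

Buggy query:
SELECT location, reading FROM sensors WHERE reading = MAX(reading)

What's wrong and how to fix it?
Bug: WHERE is evaluated per row; an aggregate over the whole table isn't defined there

Fix: Wrap MAX in a scalar subquery so WHERE compares against a single value

Corrected query:
SELECT location, reading FROM sensors WHERE reading = (SELECT MAX(reading) FROM sensors)

Result:
location | reading
---------+--------
Lab-A    | 95.2   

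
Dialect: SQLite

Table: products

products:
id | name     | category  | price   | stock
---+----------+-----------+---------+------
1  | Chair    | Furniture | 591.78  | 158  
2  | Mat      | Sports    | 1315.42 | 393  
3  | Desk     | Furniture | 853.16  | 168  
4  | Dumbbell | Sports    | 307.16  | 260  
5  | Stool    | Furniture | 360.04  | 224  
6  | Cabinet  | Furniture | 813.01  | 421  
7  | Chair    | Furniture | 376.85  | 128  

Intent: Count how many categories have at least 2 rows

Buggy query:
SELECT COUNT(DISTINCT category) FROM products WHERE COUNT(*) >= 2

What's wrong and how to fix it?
Bug: COUNT(*) cannot appear in WHERE; the per-group count doesn't exist yet

Fix: Group first with HAVING COUNT(*) >= 2, then COUNT the resulting groups

Corrected query:
SELECT COUNT(*) FROM (SELECT category FROM products GROUP BY category HAVING COUNT(*) >= 2)

Result:
COUNT(*)
--------
2       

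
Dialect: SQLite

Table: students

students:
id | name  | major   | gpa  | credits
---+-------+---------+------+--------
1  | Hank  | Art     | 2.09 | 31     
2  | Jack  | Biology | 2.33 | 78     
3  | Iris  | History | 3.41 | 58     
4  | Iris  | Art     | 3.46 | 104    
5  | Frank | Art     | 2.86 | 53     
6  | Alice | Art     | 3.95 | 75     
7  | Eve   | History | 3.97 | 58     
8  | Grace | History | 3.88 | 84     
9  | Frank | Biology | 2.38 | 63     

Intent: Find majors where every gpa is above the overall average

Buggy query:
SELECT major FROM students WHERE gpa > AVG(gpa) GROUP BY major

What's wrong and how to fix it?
Bug: AVG() is an aggregate; it can't sit directly in WHERE

Fix: Use a subquery for AVG and a HAVING MIN(...) filter so the condition holds for every row in the group

Corrected query:
SELECT major FROM students GROUP BY major HAVING MIN(gpa) > (SELECT AVG(gpa) FROM students)

Result:
major  
-------
History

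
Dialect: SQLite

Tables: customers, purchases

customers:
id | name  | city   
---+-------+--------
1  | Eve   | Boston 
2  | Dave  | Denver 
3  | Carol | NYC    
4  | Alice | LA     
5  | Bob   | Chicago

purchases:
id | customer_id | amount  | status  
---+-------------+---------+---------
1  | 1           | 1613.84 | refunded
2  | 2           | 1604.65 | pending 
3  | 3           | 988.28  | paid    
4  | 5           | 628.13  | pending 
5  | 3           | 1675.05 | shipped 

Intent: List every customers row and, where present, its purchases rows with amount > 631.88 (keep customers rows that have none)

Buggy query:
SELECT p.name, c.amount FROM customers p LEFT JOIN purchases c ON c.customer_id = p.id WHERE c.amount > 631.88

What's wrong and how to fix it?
Bug: A WHERE condition on the right-hand table after LEFT JOIN drops unmatched parents

Fix: Put 'c.amount > 631.88' in the JOIN's ON clause instead of WHERE

Corrected query:
SELECT p.name, c.amount FROM customers p LEFT JOIN purchases c ON c.customer_id = p.id AND c.amount > 631.88

Result:
name  | amount 
------+--------
Eve   | 1613.84
Dave  | 1604.65
Carol | 988.28 
Carol | 1675.05
Alice | NULL   
Bob   | NULL   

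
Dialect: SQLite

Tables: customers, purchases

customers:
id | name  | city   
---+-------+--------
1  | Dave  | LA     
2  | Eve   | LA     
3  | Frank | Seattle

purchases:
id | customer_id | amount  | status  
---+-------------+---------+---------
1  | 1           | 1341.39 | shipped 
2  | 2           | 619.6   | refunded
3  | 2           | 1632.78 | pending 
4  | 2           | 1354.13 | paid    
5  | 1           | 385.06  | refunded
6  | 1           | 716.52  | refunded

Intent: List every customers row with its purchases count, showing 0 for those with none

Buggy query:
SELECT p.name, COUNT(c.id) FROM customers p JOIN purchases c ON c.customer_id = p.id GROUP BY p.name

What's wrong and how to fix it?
Bug: An inner join excludes parents with zero children

Fix: Use LEFT JOIN so parents without children still appear (COUNT(c.id) gives 0)

Corrected query:
SELECT p.name, COUNT(c.id) FROM customers p LEFT JOIN purchases c ON c.customer_id = p.id GROUP BY p.name

Result:
name  | COUNT(c.id)
------+------------
Dave  | 3          
Eve   | 3          
Frank | 0          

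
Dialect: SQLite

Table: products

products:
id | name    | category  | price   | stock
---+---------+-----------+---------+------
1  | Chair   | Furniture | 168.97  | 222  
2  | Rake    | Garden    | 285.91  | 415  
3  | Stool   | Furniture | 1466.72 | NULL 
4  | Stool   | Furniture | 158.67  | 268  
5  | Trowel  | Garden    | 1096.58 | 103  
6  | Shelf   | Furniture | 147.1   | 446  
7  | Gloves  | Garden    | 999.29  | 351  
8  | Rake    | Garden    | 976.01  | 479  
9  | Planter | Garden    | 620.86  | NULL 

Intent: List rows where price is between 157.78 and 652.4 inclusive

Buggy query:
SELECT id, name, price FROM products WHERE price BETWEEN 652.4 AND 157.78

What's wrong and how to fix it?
Bug: BETWEEN expects the lower bound first; with 652.4 AND 157.78 the range is empty

Fix: Write BETWEEN 157.78 AND 652.4

Corrected query:
SELECT id, name, price FROM products WHERE price BETWEEN 157.78 AND 652.4

Result:
id | name    | price 
---+---------+-------
1  | Chair   | 168.97
2  | Rake    | 285.91
4  | Stool   | 158.67
9  | Planter | 620.86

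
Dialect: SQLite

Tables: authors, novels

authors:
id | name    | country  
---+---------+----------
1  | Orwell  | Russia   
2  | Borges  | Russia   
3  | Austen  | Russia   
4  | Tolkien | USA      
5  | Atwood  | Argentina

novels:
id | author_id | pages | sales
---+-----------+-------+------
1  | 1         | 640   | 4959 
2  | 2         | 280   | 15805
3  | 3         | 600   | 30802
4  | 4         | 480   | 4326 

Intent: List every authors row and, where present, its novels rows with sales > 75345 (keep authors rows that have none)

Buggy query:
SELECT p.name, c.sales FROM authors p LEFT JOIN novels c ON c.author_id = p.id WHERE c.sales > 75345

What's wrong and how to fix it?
Bug: Filtering c.sales in WHERE discards the NULL rows produced by LEFT JOIN, turning it into an inner join

Fix: Move the right-table condition into the ON clause so unmatched parents are kept

Corrected query:
SELECT p.name, c.sales FROM authors p LEFT JOIN novels c ON c.author_id = p.id AND c.sales > 75345

Result:
name    | sales
--------+------
Orwell  | NULL 
Borges  | NULL 
Austen  | NULL 
Tolkien | NULL 
Atwood  | NULL 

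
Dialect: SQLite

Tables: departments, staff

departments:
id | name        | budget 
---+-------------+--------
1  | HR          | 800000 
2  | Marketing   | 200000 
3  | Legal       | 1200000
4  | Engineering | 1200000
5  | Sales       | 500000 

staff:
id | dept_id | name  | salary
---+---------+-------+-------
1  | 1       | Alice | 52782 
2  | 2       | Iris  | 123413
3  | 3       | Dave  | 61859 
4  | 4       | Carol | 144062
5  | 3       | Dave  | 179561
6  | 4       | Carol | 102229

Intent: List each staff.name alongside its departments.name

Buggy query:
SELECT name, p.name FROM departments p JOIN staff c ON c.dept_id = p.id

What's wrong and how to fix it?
Bug: Both tables have a 'name' column; the unqualified reference is ambiguous

Fix: Prefix ambiguous columns with the table alias

Corrected query:
SELECT c.name, p.name FROM departments p JOIN staff c ON c.dept_id = p.id

Result:
name  | name       
------+------------
Alice | HR         
Iris  | Marketing  
Dave  | Legal      
Carol | Engineering
Dave  | Legal      
Carol | Engineering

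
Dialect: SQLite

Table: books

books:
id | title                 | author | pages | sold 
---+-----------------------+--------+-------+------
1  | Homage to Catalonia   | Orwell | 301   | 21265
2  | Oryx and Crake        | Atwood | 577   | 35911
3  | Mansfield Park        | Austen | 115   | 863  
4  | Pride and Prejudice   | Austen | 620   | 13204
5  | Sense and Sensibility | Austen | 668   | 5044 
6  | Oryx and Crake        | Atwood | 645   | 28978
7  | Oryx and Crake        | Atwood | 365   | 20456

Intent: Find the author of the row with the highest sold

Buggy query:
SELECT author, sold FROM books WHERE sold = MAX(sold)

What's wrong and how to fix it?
Bug: WHERE is evaluated per row; an aggregate over the whole table isn't defined there

Fix: Use a subquery: WHERE sold = (SELECT MAX(sold) FROM books)

Corrected query:
SELECT author, sold FROM books WHERE sold = (SELECT MAX(sold) FROM books)

Result:
author | sold 
-------+------
Atwood | 35911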